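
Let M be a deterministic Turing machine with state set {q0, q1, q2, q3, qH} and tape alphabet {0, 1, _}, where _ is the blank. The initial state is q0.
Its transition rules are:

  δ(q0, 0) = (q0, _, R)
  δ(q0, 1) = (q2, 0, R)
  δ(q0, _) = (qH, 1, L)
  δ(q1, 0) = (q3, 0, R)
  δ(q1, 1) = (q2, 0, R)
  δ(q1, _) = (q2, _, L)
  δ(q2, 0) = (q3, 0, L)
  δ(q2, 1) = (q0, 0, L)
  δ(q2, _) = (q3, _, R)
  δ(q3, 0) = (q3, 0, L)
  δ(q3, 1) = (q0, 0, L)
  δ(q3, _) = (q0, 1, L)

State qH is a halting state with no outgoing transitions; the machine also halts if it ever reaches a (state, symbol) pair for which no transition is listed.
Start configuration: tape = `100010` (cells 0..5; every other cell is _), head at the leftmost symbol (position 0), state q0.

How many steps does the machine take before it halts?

q0 | ___[1]00010   read 1 → write 0, move R, go to q2
q2 | ___0[0]0010   read 0 → write 0, move L, go to q3
q3 | ___[0]00010   read 0 → write 0, move L, go to q3
q3 | __[_]000010   read _ → write 1, move L, go to q0
q0 | _[_]1000010   read _ → write 1, move L, go to qH
qH | [_]11000010
M halts after 5 transitions.

5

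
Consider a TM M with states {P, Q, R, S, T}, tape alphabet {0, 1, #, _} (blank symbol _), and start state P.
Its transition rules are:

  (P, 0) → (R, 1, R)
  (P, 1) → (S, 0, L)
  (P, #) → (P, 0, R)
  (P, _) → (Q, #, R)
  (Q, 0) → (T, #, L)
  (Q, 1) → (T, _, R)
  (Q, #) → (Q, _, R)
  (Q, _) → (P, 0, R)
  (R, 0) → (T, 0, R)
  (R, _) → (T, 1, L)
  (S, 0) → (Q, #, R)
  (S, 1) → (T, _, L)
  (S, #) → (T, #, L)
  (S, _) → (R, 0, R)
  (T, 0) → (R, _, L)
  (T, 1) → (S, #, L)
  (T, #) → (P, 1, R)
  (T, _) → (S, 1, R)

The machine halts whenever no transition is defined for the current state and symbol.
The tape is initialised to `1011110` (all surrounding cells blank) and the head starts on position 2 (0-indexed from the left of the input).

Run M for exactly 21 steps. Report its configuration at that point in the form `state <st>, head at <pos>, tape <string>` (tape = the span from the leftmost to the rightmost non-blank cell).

state R, head at 7, tape 1111101

P | 10[1]1110_   read 1 → write 0, move L, go to S
S | 1[0]01110_   read 0 → write #, move R, go to Q
Q | 1#[0]1110_   read 0 → write #, move L, go to T
T | 1[#]#1110_   read # → write 1, move R, go to P
P | 11[#]1110_   read # → write 0, move R, go to P
P | 110[1]110_   read 1 → write 0, move L, go to S
S | 11[0]0110_   read 0 → write #, move R, go to Q
Q | 11#[0]110_   read 0 → write #, move L, go to T
T | 11[#]#110_   read # → write 1, move R, go to P
P | 111[#]110_   read # → write 0, move R, go to P
P | 1110[1]10_   read 1 → write 0, move L, go to S
S | 111[0]010_   read 0 → write #, move R, go to Q
Q | 111#[0]10_   read 0 → write #, move L, go to T
T | 111[#]#10_   read # → write 1, move R, go to P
P | 1111[#]10_   read # → write 0, move R, go to P
P | 11110[1]0_   read 1 → write 0, move L, go to S
S | 1111[0]00_   read 0 → write #, move R, go to Q
Q | 1111#[0]0_   read 0 → write #, move L, go to T
T | 1111[#]#0_   read # → write 1, move R, go to P
P | 11111[#]0_   read # → write 0, move R, go to P
P | 111110[0]_   read 0 → write 1, move R, go to R
R | 1111101[_]
After 21 steps: state R, head at 7, tape 1111101.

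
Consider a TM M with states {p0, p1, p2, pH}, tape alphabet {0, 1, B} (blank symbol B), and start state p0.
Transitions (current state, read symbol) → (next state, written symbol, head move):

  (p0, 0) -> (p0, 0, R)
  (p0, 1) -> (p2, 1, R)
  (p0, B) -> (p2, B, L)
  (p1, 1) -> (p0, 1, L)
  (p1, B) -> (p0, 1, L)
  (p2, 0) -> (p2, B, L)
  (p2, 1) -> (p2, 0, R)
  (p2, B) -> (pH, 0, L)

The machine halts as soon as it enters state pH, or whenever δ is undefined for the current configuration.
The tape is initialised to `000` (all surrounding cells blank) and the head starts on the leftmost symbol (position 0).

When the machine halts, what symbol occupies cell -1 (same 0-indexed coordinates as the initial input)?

0

p0 | BB[0]00B   read 0 → write 0, move R, go to p0
p0 | BB0[0]0B   read 0 → write 0, move R, go to p0
p0 | BB00[0]B   read 0 → write 0, move R, go to p0
p0 | BB000[B]   read B → write B, move L, go to p2
p2 | BB00[0]B   read 0 → write B, move L, go to p2
p2 | BB0[0]BB   read 0 → write B, move L, go to p2
p2 | BB[0]BBB   read 0 → write B, move L, go to p2
p2 | B[B]BBBB   read B → write 0, move L, go to pH
pH | [B]0BBBB
Cell -1 holds 0 when M halts.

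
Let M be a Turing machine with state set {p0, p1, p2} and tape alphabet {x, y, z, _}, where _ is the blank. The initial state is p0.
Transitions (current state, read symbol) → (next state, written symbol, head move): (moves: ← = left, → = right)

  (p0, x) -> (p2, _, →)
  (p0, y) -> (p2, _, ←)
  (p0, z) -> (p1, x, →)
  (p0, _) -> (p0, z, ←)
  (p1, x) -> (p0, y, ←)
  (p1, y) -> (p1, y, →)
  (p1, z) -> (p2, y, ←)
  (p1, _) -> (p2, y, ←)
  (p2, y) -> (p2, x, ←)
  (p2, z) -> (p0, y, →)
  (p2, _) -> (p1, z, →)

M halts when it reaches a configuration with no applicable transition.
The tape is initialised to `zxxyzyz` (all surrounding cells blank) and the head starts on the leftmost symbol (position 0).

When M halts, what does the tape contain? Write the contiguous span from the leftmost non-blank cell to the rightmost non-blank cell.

x_yyzyz

p0 | [z]xxyzyz   read z → write x, move →, go to p1
p1 | x[x]xyzyz   read x → write y, move ←, go to p0
p0 | [x]yxyzyz   read x → write _, move →, go to p2
p2 | _[y]xyzyz   read y → write x, move ←, go to p2
p2 | [_]xxyzyz   read _ → write z, move →, go to p1
p1 | z[x]xyzyz   read x → write y, move ←, go to p0
p0 | [z]yxyzyz   read z → write x, move →, go to p1
p1 | x[y]xyzyz   read y → write y, move →, go to p1
p1 | xy[x]yzyz   read x → write y, move ←, go to p0
p0 | x[y]yyzyz   read y → write _, move ←, go to p2
p2 | [x]_yyzyz
The non-blank tape span at halt is x_yyzyz.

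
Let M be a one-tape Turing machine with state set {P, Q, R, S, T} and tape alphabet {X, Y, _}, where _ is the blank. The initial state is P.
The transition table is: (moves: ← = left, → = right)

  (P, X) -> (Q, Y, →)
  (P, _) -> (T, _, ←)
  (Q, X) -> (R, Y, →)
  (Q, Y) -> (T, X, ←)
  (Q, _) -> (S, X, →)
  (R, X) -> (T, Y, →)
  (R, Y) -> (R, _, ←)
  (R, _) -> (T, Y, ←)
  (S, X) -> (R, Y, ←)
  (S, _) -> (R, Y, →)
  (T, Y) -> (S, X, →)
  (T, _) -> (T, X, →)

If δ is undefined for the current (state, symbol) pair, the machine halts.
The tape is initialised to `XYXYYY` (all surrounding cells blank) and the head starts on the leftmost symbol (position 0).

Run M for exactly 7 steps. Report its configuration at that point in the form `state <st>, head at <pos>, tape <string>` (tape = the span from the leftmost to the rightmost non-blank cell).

state R, head at 1, tape YXYYYY

state=P head=0 tape=[X]YXYYY   (P,X)→(Q,Y,→)
state=Q head=1 tape=Y[Y]XYYY   (Q,Y)→(T,X,←)
state=T head=0 tape=[Y]XXYYY   (T,Y)→(S,X,→)
state=S head=1 tape=X[X]XYYY   (S,X)→(R,Y,←)
state=R head=0 tape=[X]YXYYY   (R,X)→(T,Y,→)
state=T head=1 tape=Y[Y]XYYY   (T,Y)→(S,X,→)
state=S head=2 tape=YX[X]YYY   (S,X)→(R,Y,←)
state=R head=1 tape=Y[X]YYYY
After 7 steps: state R, head at 1, tape YXYYYY.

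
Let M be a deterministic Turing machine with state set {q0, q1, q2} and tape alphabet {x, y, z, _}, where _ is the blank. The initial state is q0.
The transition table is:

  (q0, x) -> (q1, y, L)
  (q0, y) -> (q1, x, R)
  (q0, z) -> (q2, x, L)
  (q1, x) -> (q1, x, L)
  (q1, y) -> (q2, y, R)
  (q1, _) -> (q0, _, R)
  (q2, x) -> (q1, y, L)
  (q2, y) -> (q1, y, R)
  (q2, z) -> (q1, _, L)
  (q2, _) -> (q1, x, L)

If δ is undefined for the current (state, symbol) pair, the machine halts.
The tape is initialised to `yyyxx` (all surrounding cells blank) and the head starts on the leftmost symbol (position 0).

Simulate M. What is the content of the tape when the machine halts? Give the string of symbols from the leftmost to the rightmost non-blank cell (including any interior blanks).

state=q0 head=0 tape=[y]yyxx__   (q0,y)→(q1,x,R)
state=q1 head=1 tape=x[y]yxx__   (q1,y)→(q2,y,R)
state=q2 head=2 tape=xy[y]xx__   (q2,y)→(q1,y,R)
state=q1 head=3 tape=xyy[x]x__   (q1,x)→(q1,x,L)
state=q1 head=2 tape=xy[y]xx__   (q1,y)→(q2,y,R)
state=q2 head=3 tape=xyy[x]x__   (q2,x)→(q1,y,L)
state=q1 head=2 tape=xy[y]yx__   (q1,y)→(q2,y,R)
state=q2 head=3 tape=xyy[y]x__   (q2,y)→(q1,y,R)
state=q1 head=4 tape=xyyy[x]__   (q1,x)→(q1,x,L)
state=q1 head=3 tape=xyy[y]x__   (q1,y)→(q2,y,R)
state=q2 head=4 tape=xyyy[x]__   (q2,x)→(q1,y,L)
state=q1 head=3 tape=xyy[y]y__   (q1,y)→(q2,y,R)
state=q2 head=4 tape=xyyy[y]__   (q2,y)→(q1,y,R)
state=q1 head=5 tape=xyyyy[_]_   (q1,_)→(q0,_,R)
state=q0 head=6 tape=xyyyy_[_]
The non-blank tape span at halt is xyyyy.

xyyyy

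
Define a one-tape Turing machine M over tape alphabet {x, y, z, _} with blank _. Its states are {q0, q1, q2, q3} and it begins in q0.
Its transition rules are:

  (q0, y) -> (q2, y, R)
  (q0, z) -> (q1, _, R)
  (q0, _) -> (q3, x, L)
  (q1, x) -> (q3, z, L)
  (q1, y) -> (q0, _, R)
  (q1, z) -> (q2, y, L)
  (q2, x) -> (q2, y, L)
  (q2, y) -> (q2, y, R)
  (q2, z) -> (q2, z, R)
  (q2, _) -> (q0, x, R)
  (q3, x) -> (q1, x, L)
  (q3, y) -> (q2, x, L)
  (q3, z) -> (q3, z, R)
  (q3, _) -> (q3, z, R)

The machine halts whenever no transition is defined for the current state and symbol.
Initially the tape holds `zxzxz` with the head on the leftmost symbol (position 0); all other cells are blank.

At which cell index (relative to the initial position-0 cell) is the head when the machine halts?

q0 | [z]xzxz____   read z → write _, move R, go to q1
q1 | _[x]zxz____   read x → write z, move L, go to q3
q3 | [_]zzxz____   read _ → write z, move R, go to q3
q3 | z[z]zxz____   read z → write z, move R, go to q3
q3 | zz[z]xz____   read z → write z, move R, go to q3
q3 | zzz[x]z____   read x → write x, move L, go to q1
q1 | zz[z]xz____   read z → write y, move L, go to q2
q2 | z[z]yxz____   read z → write z, move R, go to q2
q2 | zz[y]xz____   read y → write y, move R, go to q2
q2 | zzy[x]z____   read x → write y, move L, go to q2
q2 | zz[y]yz____   read y → write y, move R, go to q2
q2 | zzy[y]z____   read y → write y, move R, go to q2
q2 | zzyy[z]____   read z → write z, move R, go to q2
q2 | zzyyz[_]___   read _ → write x, move R, go to q0
q0 | zzyyzx[_]__   read _ → write x, move L, go to q3
q3 | zzyyz[x]x__   read x → write x, move L, go to q1
q1 | zzyy[z]xx__   read z → write y, move L, go to q2
q2 | zzy[y]yxx__   read y → write y, move R, go to q2
q2 | zzyy[y]xx__   read y → write y, move R, go to q2
q2 | zzyyy[x]x__   read x → write y, move L, go to q2
q2 | zzyy[y]yx__   read y → write y, move R, go to q2
q2 | zzyyy[y]x__   read y → write y, move R, go to q2
q2 | zzyyyy[x]__   read x → write y, move L, go to q2
q2 | zzyyy[y]y__   read y → write y, move R, go to q2
q2 | zzyyyy[y]__   read y → write y, move R, go to q2
q2 | zzyyyyy[_]_   read _ → write x, move R, go to q0
q0 | zzyyyyyx[_]   read _ → write x, move L, go to q3
q3 | zzyyyyy[x]x   read x → write x, move L, go to q1
q1 | zzyyyy[y]xx   read y → write _, move R, go to q0
q0 | zzyyyy_[x]x
At halt the head is at cell 7.

7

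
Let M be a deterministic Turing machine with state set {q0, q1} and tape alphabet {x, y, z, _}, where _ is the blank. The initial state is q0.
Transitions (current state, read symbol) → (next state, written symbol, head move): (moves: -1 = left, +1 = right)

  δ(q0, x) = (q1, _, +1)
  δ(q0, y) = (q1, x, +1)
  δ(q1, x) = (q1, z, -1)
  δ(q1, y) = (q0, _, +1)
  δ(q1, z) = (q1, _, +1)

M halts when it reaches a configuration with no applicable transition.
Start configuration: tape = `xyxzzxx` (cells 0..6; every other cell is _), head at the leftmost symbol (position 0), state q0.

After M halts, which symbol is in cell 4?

_

state=q0 head=0 tape=[x]yxzzxx   (q0,x)→(q1,_,+1)
state=q1 head=1 tape=_[y]xzzxx   (q1,y)→(q0,_,+1)
state=q0 head=2 tape=__[x]zzxx   (q0,x)→(q1,_,+1)
state=q1 head=3 tape=___[z]zxx   (q1,z)→(q1,_,+1)
state=q1 head=4 tape=____[z]xx   (q1,z)→(q1,_,+1)
state=q1 head=5 tape=_____[x]x   (q1,x)→(q1,z,-1)
state=q1 head=4 tape=____[_]zx
Cell 4 holds _ when M halts.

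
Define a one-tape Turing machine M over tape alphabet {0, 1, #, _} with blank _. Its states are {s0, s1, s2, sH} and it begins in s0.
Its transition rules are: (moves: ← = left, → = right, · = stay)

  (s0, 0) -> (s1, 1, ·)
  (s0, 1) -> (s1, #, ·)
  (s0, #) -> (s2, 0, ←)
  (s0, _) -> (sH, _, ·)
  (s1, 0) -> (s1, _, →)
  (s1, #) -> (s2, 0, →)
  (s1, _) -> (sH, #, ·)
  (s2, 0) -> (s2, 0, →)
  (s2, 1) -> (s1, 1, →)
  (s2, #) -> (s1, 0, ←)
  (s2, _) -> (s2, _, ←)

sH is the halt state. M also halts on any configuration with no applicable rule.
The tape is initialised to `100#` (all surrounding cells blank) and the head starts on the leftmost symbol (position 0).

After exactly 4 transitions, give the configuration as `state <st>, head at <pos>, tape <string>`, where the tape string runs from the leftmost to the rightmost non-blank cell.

s0 | [1]00#   read 1 → write #, move ·, go to s1
s1 | [#]00#   read # → write 0, move →, go to s2
s2 | 0[0]0#   read 0 → write 0, move →, go to s2
s2 | 00[0]#   read 0 → write 0, move →, go to s2
s2 | 000[#]
After 4 steps: state s2, head at 3, tape 000#.

state s2, head at 3, tape 000#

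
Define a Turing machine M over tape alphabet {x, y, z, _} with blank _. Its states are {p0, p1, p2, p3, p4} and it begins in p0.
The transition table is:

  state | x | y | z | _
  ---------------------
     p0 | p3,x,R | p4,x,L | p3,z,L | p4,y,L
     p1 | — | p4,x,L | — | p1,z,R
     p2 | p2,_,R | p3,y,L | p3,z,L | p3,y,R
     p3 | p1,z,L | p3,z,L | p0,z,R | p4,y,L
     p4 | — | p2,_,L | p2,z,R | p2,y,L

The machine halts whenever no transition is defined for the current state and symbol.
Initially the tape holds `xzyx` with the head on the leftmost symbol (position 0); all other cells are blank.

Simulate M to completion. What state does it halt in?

p1

state=p0 head=0 tape=_[x]zyx__   (p0,x)→(p3,x,R)
state=p3 head=1 tape=_x[z]yx__   (p3,z)→(p0,z,R)
state=p0 head=2 tape=_xz[y]x__   (p0,y)→(p4,x,L)
state=p4 head=1 tape=_x[z]xx__   (p4,z)→(p2,z,R)
state=p2 head=2 tape=_xz[x]x__   (p2,x)→(p2,_,R)
state=p2 head=3 tape=_xz_[x]__   (p2,x)→(p2,_,R)
state=p2 head=4 tape=_xz__[_]_   (p2,_)→(p3,y,R)
state=p3 head=5 tape=_xz__y[_]   (p3,_)→(p4,y,L)
state=p4 head=4 tape=_xz__[y]y   (p4,y)→(p2,_,L)
state=p2 head=3 tape=_xz_[_]_y   (p2,_)→(p3,y,R)
state=p3 head=4 tape=_xz_y[_]y   (p3,_)→(p4,y,L)
state=p4 head=3 tape=_xz_[y]yy   (p4,y)→(p2,_,L)
state=p2 head=2 tape=_xz[_]_yy   (p2,_)→(p3,y,R)
state=p3 head=3 tape=_xzy[_]yy   (p3,_)→(p4,y,L)
state=p4 head=2 tape=_xz[y]yyy   (p4,y)→(p2,_,L)
state=p2 head=1 tape=_x[z]_yyy   (p2,z)→(p3,z,L)
state=p3 head=0 tape=_[x]z_yyy   (p3,x)→(p1,z,L)
state=p1 head=-1 tape=[_]zz_yyy   (p1,_)→(p1,z,R)
state=p1 head=0 tape=z[z]z_yyy
No transition is defined for (p1, z); M halts in state p1.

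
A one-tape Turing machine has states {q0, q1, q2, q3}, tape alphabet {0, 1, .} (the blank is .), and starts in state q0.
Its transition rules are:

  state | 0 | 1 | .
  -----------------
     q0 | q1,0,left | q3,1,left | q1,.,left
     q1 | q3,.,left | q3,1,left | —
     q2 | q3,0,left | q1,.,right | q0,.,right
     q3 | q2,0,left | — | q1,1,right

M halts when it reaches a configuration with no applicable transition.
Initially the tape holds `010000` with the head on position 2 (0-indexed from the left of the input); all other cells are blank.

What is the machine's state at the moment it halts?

state=q0 head=2 tape=.01[0]000   (q0,0)→(q1,0,left)
state=q1 head=1 tape=.0[1]0000   (q1,1)→(q3,1,left)
state=q3 head=0 tape=.[0]10000   (q3,0)→(q2,0,left)
state=q2 head=-1 tape=[.]010000   (q2,.)→(q0,.,right)
state=q0 head=0 tape=.[0]10000   (q0,0)→(q1,0,left)
state=q1 head=-1 tape=[.]010000
No transition is defined for (q1, .); M halts in state q1.

q1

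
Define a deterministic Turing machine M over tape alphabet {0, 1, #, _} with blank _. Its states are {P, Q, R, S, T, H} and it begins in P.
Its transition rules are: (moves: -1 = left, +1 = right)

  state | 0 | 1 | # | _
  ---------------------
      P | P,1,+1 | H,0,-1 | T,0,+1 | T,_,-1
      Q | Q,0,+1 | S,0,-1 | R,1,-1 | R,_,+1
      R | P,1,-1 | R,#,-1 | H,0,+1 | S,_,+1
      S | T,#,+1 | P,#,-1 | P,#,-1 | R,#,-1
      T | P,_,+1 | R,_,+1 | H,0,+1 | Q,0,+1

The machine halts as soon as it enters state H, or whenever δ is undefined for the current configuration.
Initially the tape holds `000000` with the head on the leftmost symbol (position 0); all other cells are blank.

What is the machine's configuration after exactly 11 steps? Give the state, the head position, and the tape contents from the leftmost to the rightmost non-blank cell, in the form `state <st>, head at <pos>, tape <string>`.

state S, head at 7, tape 11111__#

P | [0]00000__   read 0 → write 1, move +1, go to P
P | 1[0]0000__   read 0 → write 1, move +1, go to P
P | 11[0]000__   read 0 → write 1, move +1, go to P
P | 111[0]00__   read 0 → write 1, move +1, go to P
P | 1111[0]0__   read 0 → write 1, move +1, go to P
P | 11111[0]__   read 0 → write 1, move +1, go to P
P | 111111[_]_   read _ → write _, move -1, go to T
T | 11111[1]__   read 1 → write _, move +1, go to R
R | 11111_[_]_   read _ → write _, move +1, go to S
S | 11111__[_]   read _ → write #, move -1, go to R
R | 11111_[_]#   read _ → write _, move +1, go to S
S | 11111__[#]
After 11 steps: state S, head at 7, tape 11111__#.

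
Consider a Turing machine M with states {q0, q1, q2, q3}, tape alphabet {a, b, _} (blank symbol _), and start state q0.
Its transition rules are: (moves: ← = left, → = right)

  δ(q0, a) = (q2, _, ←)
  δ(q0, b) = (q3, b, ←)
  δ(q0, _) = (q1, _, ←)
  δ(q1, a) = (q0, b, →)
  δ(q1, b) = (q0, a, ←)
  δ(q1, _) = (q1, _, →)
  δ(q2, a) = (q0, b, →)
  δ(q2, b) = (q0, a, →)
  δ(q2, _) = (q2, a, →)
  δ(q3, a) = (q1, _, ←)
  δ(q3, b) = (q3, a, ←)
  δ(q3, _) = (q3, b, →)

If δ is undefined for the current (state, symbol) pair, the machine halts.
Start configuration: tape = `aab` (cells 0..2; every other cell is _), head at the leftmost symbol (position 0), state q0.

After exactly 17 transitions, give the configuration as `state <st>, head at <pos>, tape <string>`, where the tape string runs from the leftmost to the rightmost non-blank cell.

state q1, head at -3, tape a_ab

state=q0 head=0 tape=___[a]ab   (q0,a)→(q2,_,←)
state=q2 head=-1 tape=__[_]_ab   (q2,_)→(q2,a,→)
state=q2 head=0 tape=__a[_]ab   (q2,_)→(q2,a,→)
state=q2 head=1 tape=__aa[a]b   (q2,a)→(q0,b,→)
state=q0 head=2 tape=__aab[b]   (q0,b)→(q3,b,←)
state=q3 head=1 tape=__aa[b]b   (q3,b)→(q3,a,←)
state=q3 head=0 tape=__a[a]ab   (q3,a)→(q1,_,←)
state=q1 head=-1 tape=__[a]_ab   (q1,a)→(q0,b,→)
state=q0 head=0 tape=__b[_]ab   (q0,_)→(q1,_,←)
state=q1 head=-1 tape=__[b]_ab   (q1,b)→(q0,a,←)
state=q0 head=-2 tape=_[_]a_ab   (q0,_)→(q1,_,←)
state=q1 head=-3 tape=[_]_a_ab   (q1,_)→(q1,_,→)
state=q1 head=-2 tape=_[_]a_ab   (q1,_)→(q1,_,→)
state=q1 head=-1 tape=__[a]_ab   (q1,a)→(q0,b,→)
state=q0 head=0 tape=__b[_]ab   (q0,_)→(q1,_,←)
state=q1 head=-1 tape=__[b]_ab   (q1,b)→(q0,a,←)
state=q0 head=-2 tape=_[_]a_ab   (q0,_)→(q1,_,←)
state=q1 head=-3 tape=[_]_a_ab
After 17 steps: state q1, head at -3, tape a_ab.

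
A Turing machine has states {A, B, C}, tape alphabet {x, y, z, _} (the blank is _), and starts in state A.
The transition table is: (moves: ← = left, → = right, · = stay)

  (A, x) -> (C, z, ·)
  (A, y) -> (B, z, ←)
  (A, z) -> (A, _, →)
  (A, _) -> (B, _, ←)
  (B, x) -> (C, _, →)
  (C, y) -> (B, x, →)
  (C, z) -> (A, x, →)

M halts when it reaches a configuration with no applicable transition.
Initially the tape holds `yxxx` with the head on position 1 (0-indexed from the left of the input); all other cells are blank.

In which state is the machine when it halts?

C

A | y[x]xx_   read x → write z, move ·, go to C
C | y[z]xx_   read z → write x, move →, go to A
A | yx[x]x_   read x → write z, move ·, go to C
C | yx[z]x_   read z → write x, move →, go to A
A | yxx[x]_   read x → write z, move ·, go to C
C | yxx[z]_   read z → write x, move →, go to A
A | yxxx[_]   read _ → write _, move ←, go to B
B | yxx[x]_   read x → write _, move →, go to C
C | yxx_[_]
No transition is defined for (C, _); M halts in state C.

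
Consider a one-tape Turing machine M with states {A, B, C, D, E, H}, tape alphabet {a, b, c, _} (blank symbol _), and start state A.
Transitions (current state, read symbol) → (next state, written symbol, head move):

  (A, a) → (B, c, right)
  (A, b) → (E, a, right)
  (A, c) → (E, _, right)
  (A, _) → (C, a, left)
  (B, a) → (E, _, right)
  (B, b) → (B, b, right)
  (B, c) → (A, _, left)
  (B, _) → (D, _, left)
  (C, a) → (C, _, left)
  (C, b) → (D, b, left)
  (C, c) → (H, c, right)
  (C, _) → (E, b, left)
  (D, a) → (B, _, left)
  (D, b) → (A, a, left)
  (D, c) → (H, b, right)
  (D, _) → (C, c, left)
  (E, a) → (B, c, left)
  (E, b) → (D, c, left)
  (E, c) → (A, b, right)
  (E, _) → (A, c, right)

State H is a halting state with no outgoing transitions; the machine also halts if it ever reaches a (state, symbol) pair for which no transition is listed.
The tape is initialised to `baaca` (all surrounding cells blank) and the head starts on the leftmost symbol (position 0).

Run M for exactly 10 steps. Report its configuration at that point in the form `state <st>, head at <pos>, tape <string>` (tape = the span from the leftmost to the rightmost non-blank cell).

A | [b]aaca_   read b → write a, move right, go to E
E | a[a]aca_   read a → write c, move left, go to B
B | [a]caca_   read a → write _, move right, go to E
E | _[c]aca_   read c → write b, move right, go to A
A | _b[a]ca_   read a → write c, move right, go to B
B | _bc[c]a_   read c → write _, move left, go to A
A | _b[c]_a_   read c → write _, move right, go to E
E | _b_[_]a_   read _ → write c, move right, go to A
A | _b_c[a]_   read a → write c, move right, go to B
B | _b_cc[_]   read _ → write _, move left, go to D
D | _b_c[c]_
After 10 steps: state D, head at 4, tape b_cc.

state D, head at 4, tape b_cc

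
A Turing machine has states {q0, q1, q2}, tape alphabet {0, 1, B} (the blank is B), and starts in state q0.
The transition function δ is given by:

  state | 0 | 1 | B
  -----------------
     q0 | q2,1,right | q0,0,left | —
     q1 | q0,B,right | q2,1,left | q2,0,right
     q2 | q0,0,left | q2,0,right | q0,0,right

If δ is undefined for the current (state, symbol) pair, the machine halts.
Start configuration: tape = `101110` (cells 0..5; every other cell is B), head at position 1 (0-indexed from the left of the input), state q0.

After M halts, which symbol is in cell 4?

q0 | B1[0]1110   read 0 → write 1, move right, go to q2
q2 | B11[1]110   read 1 → write 0, move right, go to q2
q2 | B110[1]10   read 1 → write 0, move right, go to q2
q2 | B1100[1]0   read 1 → write 0, move right, go to q2
q2 | B11000[0]   read 0 → write 0, move left, go to q0
q0 | B1100[0]0   read 0 → write 1, move right, go to q2
q2 | B11001[0]   read 0 → write 0, move left, go to q0
q0 | B1100[1]0   read 1 → write 0, move left, go to q0
q0 | B110[0]00   read 0 → write 1, move right, go to q2
q2 | B1101[0]0   read 0 → write 0, move left, go to q0
q0 | B110[1]00   read 1 → write 0, move left, go to q0
q0 | B11[0]000   read 0 → write 1, move right, go to q2
q2 | B111[0]00   read 0 → write 0, move left, go to q0
q0 | B11[1]000   read 1 → write 0, move left, go to q0
q0 | B1[1]0000   read 1 → write 0, move left, go to q0
q0 | B[1]00000   read 1 → write 0, move left, go to q0
q0 | [B]000000
Cell 4 holds 0 when M halts.

0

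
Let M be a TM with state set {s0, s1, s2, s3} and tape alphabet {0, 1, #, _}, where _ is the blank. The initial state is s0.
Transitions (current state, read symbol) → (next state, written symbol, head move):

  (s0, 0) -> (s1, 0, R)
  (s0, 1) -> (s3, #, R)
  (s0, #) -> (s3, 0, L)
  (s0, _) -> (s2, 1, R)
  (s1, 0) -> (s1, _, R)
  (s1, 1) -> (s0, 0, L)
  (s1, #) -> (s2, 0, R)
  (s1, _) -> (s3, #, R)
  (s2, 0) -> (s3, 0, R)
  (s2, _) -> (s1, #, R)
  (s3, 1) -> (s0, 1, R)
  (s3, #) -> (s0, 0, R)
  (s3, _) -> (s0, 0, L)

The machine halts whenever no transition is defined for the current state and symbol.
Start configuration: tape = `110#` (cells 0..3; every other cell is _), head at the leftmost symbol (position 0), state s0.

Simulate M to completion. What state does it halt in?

s0 | [1]10#_______   read 1 → write #, move R, go to s3
s3 | #[1]0#_______   read 1 → write 1, move R, go to s0
s0 | #1[0]#_______   read 0 → write 0, move R, go to s1
s1 | #10[#]_______   read # → write 0, move R, go to s2
s2 | #100[_]______   read _ → write #, move R, go to s1
s1 | #100#[_]_____   read _ → write #, move R, go to s3
s3 | #100##[_]____   read _ → write 0, move L, go to s0
s0 | #100#[#]0____   read # → write 0, move L, go to s3
s3 | #100[#]00____   read # → write 0, move R, go to s0
s0 | #1000[0]0____   read 0 → write 0, move R, go to s1
s1 | #10000[0]____   read 0 → write _, move R, go to s1
s1 | #10000_[_]___   read _ → write #, move R, go to s3
s3 | #10000_#[_]__   read _ → write 0, move L, go to s0
s0 | #10000_[#]0__   read # → write 0, move L, go to s3
s3 | #10000[_]00__   read _ → write 0, move L, go to s0
s0 | #1000[0]000__   read 0 → write 0, move R, go to s1
s1 | #10000[0]00__   read 0 → write _, move R, go to s1
s1 | #10000_[0]0__   read 0 → write _, move R, go to s1
s1 | #10000__[0]__   read 0 → write _, move R, go to s1
s1 | #10000___[_]_   read _ → write #, move R, go to s3
s3 | #10000___#[_]   read _ → write 0, move L, go to s0
s0 | #10000___[#]0   read # → write 0, move L, go to s3
s3 | #10000__[_]00   read _ → write 0, move L, go to s0
s0 | #10000_[_]000   read _ → write 1, move R, go to s2
s2 | #10000_1[0]00   read 0 → write 0, move R, go to s3
s3 | #10000_10[0]0
No transition is defined for (s3, 0); M halts in state s3.

s3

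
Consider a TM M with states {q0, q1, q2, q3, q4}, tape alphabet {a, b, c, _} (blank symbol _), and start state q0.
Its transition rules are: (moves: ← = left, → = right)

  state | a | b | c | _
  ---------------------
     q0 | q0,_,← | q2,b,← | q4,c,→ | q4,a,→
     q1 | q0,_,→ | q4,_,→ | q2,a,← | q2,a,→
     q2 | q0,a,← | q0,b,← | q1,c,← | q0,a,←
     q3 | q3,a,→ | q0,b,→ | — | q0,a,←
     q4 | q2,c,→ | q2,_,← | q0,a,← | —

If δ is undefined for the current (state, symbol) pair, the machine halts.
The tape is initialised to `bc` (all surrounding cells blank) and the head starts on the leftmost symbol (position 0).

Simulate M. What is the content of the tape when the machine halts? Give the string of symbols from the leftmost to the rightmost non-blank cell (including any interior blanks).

c_c

state=q0 head=0 tape=__[b]c   (q0,b)→(q2,b,←)
state=q2 head=-1 tape=_[_]bc   (q2,_)→(q0,a,←)
state=q0 head=-2 tape=[_]abc   (q0,_)→(q4,a,→)
state=q4 head=-1 tape=a[a]bc   (q4,a)→(q2,c,→)
state=q2 head=0 tape=ac[b]c   (q2,b)→(q0,b,←)
state=q0 head=-1 tape=a[c]bc   (q0,c)→(q4,c,→)
state=q4 head=0 tape=ac[b]c   (q4,b)→(q2,_,←)
state=q2 head=-1 tape=a[c]_c   (q2,c)→(q1,c,←)
state=q1 head=-2 tape=[a]c_c   (q1,a)→(q0,_,→)
state=q0 head=-1 tape=_[c]_c   (q0,c)→(q4,c,→)
state=q4 head=0 tape=_c[_]c
The non-blank tape span at halt is c_c.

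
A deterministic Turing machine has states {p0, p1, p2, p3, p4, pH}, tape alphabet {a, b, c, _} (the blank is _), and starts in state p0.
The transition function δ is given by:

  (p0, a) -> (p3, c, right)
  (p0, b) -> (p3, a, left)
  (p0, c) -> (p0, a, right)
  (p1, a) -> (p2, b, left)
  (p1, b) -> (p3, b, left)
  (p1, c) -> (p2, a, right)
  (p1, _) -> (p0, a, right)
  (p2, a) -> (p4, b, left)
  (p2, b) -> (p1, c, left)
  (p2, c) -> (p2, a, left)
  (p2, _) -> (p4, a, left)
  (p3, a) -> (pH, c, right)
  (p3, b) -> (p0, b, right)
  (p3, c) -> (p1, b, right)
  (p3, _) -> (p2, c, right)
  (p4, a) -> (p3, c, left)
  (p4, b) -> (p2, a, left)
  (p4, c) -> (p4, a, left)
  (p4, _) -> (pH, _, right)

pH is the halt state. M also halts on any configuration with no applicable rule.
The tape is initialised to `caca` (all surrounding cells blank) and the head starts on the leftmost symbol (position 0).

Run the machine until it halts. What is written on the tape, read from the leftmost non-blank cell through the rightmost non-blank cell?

aaabab

state=p0 head=0 tape=___[c]aca   (p0,c)→(p0,a,right)
state=p0 head=1 tape=___a[a]ca   (p0,a)→(p3,c,right)
state=p3 head=2 tape=___ac[c]a   (p3,c)→(p1,b,right)
state=p1 head=3 tape=___acb[a]   (p1,a)→(p2,b,left)
state=p2 head=2 tape=___ac[b]b   (p2,b)→(p1,c,left)
state=p1 head=1 tape=___a[c]cb   (p1,c)→(p2,a,right)
state=p2 head=2 tape=___aa[c]b   (p2,c)→(p2,a,left)
state=p2 head=1 tape=___a[a]ab   (p2,a)→(p4,b,left)
state=p4 head=0 tape=___[a]bab   (p4,a)→(p3,c,left)
state=p3 head=-1 tape=__[_]cbab   (p3,_)→(p2,c,right)
state=p2 head=0 tape=__c[c]bab   (p2,c)→(p2,a,left)
state=p2 head=-1 tape=__[c]abab   (p2,c)→(p2,a,left)
state=p2 head=-2 tape=_[_]aabab   (p2,_)→(p4,a,left)
state=p4 head=-3 tape=[_]aaabab   (p4,_)→(pH,_,right)
state=pH head=-2 tape=_[a]aabab
The non-blank tape span at halt is aaabab.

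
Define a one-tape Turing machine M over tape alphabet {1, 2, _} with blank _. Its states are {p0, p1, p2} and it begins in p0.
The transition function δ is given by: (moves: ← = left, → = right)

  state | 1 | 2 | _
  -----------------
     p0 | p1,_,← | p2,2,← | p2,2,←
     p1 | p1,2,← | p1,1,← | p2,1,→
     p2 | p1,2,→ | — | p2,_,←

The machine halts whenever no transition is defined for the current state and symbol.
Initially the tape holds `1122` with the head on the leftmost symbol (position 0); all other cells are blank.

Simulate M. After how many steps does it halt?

p0 | ___[1]122   read 1 → write _, move ←, go to p1
p1 | __[_]_122   read _ → write 1, move →, go to p2
p2 | __1[_]122   read _ → write _, move ←, go to p2
p2 | __[1]_122   read 1 → write 2, move →, go to p1
p1 | __2[_]122   read _ → write 1, move →, go to p2
p2 | __21[1]22   read 1 → write 2, move →, go to p1
p1 | __212[2]2   read 2 → write 1, move ←, go to p1
p1 | __21[2]12   read 2 → write 1, move ←, go to p1
p1 | __2[1]112   read 1 → write 2, move ←, go to p1
p1 | __[2]2112   read 2 → write 1, move ←, go to p1
p1 | _[_]12112   read _ → write 1, move →, go to p2
p2 | _1[1]2112   read 1 → write 2, move →, go to p1
p1 | _12[2]112   read 2 → write 1, move ←, go to p1
p1 | _1[2]1112   read 2 → write 1, move ←, go to p1
p1 | _[1]11112   read 1 → write 2, move ←, go to p1
p1 | [_]211112   read _ → write 1, move →, go to p2
p2 | 1[2]11112
M halts after 16 transitions.

16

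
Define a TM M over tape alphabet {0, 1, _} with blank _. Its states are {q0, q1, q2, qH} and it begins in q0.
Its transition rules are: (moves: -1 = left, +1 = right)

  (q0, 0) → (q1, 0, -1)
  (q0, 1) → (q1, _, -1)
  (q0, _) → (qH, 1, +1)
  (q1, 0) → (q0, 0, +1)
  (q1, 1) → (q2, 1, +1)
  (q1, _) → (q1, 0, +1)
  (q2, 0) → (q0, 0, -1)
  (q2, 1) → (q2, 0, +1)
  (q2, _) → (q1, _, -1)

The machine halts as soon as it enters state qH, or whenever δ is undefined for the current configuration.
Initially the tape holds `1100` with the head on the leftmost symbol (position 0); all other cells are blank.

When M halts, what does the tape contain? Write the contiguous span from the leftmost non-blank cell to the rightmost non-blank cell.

state=q0 head=0 tape=_[1]100   (q0,1)→(q1,_,-1)
state=q1 head=-1 tape=[_]_100   (q1,_)→(q1,0,+1)
state=q1 head=0 tape=0[_]100   (q1,_)→(q1,0,+1)
state=q1 head=1 tape=00[1]00   (q1,1)→(q2,1,+1)
state=q2 head=2 tape=001[0]0   (q2,0)→(q0,0,-1)
state=q0 head=1 tape=00[1]00   (q0,1)→(q1,_,-1)
state=q1 head=0 tape=0[0]_00   (q1,0)→(q0,0,+1)
state=q0 head=1 tape=00[_]00   (q0,_)→(qH,1,+1)
state=qH head=2 tape=001[0]0
The non-blank tape span at halt is 00100.

00100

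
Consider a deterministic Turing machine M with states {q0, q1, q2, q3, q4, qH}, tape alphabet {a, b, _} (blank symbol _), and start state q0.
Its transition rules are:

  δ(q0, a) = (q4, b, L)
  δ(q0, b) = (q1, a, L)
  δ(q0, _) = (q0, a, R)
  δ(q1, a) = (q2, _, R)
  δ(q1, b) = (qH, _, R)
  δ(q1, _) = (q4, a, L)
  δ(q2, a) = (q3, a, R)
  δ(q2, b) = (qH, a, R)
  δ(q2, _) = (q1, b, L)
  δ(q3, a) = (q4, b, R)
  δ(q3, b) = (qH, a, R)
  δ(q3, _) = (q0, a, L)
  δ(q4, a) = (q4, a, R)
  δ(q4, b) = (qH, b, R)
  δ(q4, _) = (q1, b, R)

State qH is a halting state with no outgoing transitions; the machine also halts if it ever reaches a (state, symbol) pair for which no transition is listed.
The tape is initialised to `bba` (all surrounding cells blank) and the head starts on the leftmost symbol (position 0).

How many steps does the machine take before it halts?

6

q0 | __[b]ba   read b → write a, move L, go to q1
q1 | _[_]aba   read _ → write a, move L, go to q4
q4 | [_]aaba   read _ → write b, move R, go to q1
q1 | b[a]aba   read a → write _, move R, go to q2
q2 | b_[a]ba   read a → write a, move R, go to q3
q3 | b_a[b]a   read b → write a, move R, go to qH
qH | b_aa[a]
M halts after 6 transitions.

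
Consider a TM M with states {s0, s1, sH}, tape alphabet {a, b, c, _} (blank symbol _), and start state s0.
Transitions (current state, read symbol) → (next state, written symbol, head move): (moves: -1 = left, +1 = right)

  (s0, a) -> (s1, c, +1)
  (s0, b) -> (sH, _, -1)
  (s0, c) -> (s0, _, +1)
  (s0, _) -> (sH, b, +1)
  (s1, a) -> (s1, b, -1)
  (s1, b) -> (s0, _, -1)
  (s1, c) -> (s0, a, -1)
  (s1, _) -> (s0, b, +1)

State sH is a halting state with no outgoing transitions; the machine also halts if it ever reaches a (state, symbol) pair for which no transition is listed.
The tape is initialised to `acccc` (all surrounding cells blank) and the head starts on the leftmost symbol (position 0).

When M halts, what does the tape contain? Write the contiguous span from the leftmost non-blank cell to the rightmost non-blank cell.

cbb

s0 | [a]cccc___   read a → write c, move +1, go to s1
s1 | c[c]ccc___   read c → write a, move -1, go to s0
s0 | [c]accc___   read c → write _, move +1, go to s0
s0 | _[a]ccc___   read a → write c, move +1, go to s1
s1 | _c[c]cc___   read c → write a, move -1, go to s0
s0 | _[c]acc___   read c → write _, move +1, go to s0
s0 | __[a]cc___   read a → write c, move +1, go to s1
s1 | __c[c]c___   read c → write a, move -1, go to s0
s0 | __[c]ac___   read c → write _, move +1, go to s0
s0 | ___[a]c___   read a → write c, move +1, go to s1
s1 | ___c[c]___   read c → write a, move -1, go to s0
s0 | ___[c]a___   read c → write _, move +1, go to s0
s0 | ____[a]___   read a → write c, move +1, go to s1
s1 | ____c[_]__   read _ → write b, move +1, go to s0
s0 | ____cb[_]_   read _ → write b, move +1, go to sH
sH | ____cbb[_]
The non-blank tape span at halt is cbb.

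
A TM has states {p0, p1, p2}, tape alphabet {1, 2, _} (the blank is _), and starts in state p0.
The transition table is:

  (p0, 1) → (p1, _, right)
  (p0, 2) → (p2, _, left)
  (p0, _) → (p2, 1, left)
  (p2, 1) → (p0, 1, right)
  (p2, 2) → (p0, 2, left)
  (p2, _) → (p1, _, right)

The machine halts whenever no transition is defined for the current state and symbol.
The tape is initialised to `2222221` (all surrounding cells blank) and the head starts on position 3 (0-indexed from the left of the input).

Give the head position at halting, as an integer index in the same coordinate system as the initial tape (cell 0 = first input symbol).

-1

state=p0 head=3 tape=__222[2]221   (p0,2)→(p2,_,left)
state=p2 head=2 tape=__22[2]_221   (p2,2)→(p0,2,left)
state=p0 head=1 tape=__2[2]2_221   (p0,2)→(p2,_,left)
state=p2 head=0 tape=__[2]_2_221   (p2,2)→(p0,2,left)
state=p0 head=-1 tape=_[_]2_2_221   (p0,_)→(p2,1,left)
state=p2 head=-2 tape=[_]12_2_221   (p2,_)→(p1,_,right)
state=p1 head=-1 tape=_[1]2_2_221
At halt the head is at cell -1.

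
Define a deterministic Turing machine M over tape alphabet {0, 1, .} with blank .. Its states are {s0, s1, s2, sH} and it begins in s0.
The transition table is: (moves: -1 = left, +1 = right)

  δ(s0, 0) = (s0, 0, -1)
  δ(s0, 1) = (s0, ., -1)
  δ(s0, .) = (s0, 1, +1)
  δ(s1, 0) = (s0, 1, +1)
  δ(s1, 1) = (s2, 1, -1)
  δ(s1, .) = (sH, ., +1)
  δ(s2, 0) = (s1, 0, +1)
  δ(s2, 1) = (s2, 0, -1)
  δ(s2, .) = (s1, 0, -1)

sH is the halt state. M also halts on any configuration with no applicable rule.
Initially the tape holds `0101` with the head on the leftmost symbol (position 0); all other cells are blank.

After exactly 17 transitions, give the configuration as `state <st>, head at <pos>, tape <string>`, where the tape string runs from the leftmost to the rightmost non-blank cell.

state s0, head at -3, tape 1...0101

state=s0 head=0 tape=....[0]101   (s0,0)→(s0,0,-1)
state=s0 head=-1 tape=...[.]0101   (s0,.)→(s0,1,+1)
state=s0 head=0 tape=...1[0]101   (s0,0)→(s0,0,-1)
state=s0 head=-1 tape=...[1]0101   (s0,1)→(s0,.,-1)
state=s0 head=-2 tape=..[.].0101   (s0,.)→(s0,1,+1)
state=s0 head=-1 tape=..1[.]0101   (s0,.)→(s0,1,+1)
state=s0 head=0 tape=..11[0]101   (s0,0)→(s0,0,-1)
state=s0 head=-1 tape=..1[1]0101   (s0,1)→(s0,.,-1)
state=s0 head=-2 tape=..[1].0101   (s0,1)→(s0,.,-1)
state=s0 head=-3 tape=.[.]..0101   (s0,.)→(s0,1,+1)
state=s0 head=-2 tape=.1[.].0101   (s0,.)→(s0,1,+1)
state=s0 head=-1 tape=.11[.]0101   (s0,.)→(s0,1,+1)
state=s0 head=0 tape=.111[0]101   (s0,0)→(s0,0,-1)
state=s0 head=-1 tape=.11[1]0101   (s0,1)→(s0,.,-1)
state=s0 head=-2 tape=.1[1].0101   (s0,1)→(s0,.,-1)
state=s0 head=-3 tape=.[1]..0101   (s0,1)→(s0,.,-1)
state=s0 head=-4 tape=[.]...0101   (s0,.)→(s0,1,+1)
state=s0 head=-3 tape=1[.]..0101
After 17 steps: state s0, head at -3, tape 1...0101.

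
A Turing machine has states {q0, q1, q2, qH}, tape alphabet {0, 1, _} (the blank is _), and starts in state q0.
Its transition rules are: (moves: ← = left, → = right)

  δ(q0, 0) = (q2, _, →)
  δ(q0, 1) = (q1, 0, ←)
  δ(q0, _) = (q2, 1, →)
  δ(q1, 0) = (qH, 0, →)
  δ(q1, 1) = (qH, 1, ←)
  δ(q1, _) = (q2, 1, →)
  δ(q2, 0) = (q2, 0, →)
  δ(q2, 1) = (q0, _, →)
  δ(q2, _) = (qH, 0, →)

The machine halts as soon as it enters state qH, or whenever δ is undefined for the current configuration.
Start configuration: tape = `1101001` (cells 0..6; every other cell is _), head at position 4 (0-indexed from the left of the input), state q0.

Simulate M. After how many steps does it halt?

state=q0 head=4 tape=1101[0]01___   (q0,0)→(q2,_,→)
state=q2 head=5 tape=1101_[0]1___   (q2,0)→(q2,0,→)
state=q2 head=6 tape=1101_0[1]___   (q2,1)→(q0,_,→)
state=q0 head=7 tape=1101_0_[_]__   (q0,_)→(q2,1,→)
state=q2 head=8 tape=1101_0_1[_]_   (q2,_)→(qH,0,→)
state=qH head=9 tape=1101_0_10[_]
M halts after 5 transitions.

5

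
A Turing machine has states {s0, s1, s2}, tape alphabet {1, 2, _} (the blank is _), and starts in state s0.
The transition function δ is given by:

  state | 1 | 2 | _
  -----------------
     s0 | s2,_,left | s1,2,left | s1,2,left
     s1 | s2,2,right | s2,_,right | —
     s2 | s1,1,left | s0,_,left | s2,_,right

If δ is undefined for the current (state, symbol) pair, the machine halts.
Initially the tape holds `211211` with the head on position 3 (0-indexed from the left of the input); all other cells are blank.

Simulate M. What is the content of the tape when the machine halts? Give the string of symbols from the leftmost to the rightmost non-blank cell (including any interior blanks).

2___11

state=s0 head=3 tape=_211[2]11   (s0,2)→(s1,2,left)
state=s1 head=2 tape=_21[1]211   (s1,1)→(s2,2,right)
state=s2 head=3 tape=_212[2]11   (s2,2)→(s0,_,left)
state=s0 head=2 tape=_21[2]_11   (s0,2)→(s1,2,left)
state=s1 head=1 tape=_2[1]2_11   (s1,1)→(s2,2,right)
state=s2 head=2 tape=_22[2]_11   (s2,2)→(s0,_,left)
state=s0 head=1 tape=_2[2]__11   (s0,2)→(s1,2,left)
state=s1 head=0 tape=_[2]2__11   (s1,2)→(s2,_,right)
state=s2 head=1 tape=__[2]__11   (s2,2)→(s0,_,left)
state=s0 head=0 tape=_[_]___11   (s0,_)→(s1,2,left)
state=s1 head=-1 tape=[_]2___11
The non-blank tape span at halt is 2___11.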